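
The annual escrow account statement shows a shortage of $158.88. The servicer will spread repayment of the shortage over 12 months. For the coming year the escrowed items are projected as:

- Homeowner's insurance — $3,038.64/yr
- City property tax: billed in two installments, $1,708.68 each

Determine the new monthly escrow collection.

$551.24

Homeowner's insurance — $3,038.64/yr
City property tax — $1,708.68 × 2 = $3,417.36/yr
Yearly total = $6,456.00
Monthly escrow = $6,456.00 ÷ 12 = $538.00
Monthly shortage recovery: $158.88 / 12 = $13.24
New monthly escrow = $538.00 + $13.24 = $551.24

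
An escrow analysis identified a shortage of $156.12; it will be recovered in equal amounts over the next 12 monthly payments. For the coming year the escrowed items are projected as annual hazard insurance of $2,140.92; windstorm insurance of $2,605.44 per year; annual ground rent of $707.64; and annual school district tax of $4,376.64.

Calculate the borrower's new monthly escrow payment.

Hazard insurance: $2,140.92
Windstorm insurance: $2,605.44
Ground rent: $707.64
School district tax: $4,376.64
Yearly total = $2,140.92 + $2,605.44 + $707.64 + $4,376.64 = $9,830.64
Monthly escrow = $9,830.64 ÷ 12 = $819.22
Shortage per month = $156.12 / 12 = $13.01
New monthly escrow = $819.22 + $13.01 = $832.23

$832.23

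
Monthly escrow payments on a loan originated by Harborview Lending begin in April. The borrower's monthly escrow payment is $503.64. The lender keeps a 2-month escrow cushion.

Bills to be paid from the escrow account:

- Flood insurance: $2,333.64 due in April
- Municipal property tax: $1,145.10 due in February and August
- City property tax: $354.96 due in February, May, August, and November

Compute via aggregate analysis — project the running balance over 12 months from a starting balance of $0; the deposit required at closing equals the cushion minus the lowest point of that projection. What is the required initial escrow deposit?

$2,837.28

Cushion = 2 × $503.64 = $1,007.28
Trial balance (start $0, +$503.64 each month, − disbursements):
  Apr: +$503.64 − $2,333.64 → -$1,830.00
  May: +$503.64 − $354.96 → -$1,681.32
  Jun: +$503.64 → -$1,177.68
  Jul: +$503.64 → -$674.04
  Aug: +$503.64 − $1,500.06 → -$1,670.46
  Sep: +$503.64 → -$1,166.82
  Oct: +$503.64 → -$663.18
  Nov: +$503.64 − $354.96 → -$514.50
  Dec: +$503.64 → -$10.86
  Jan: +$503.64 → $492.78
  Feb: +$503.64 − $1,500.06 → -$503.64
  Mar: +$503.64 → $0.00
Lowest trial balance = -$1,830.00 (Apr)
Initial deposit = cushion − low point = $1,007.28 − (-$1,830.00) = $2,837.28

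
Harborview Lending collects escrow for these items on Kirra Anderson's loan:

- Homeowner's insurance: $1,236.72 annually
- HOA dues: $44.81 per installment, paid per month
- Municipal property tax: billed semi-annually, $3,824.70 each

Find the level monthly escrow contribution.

Homeowner's insurance — $1,236.72/yr
HOA dues — $44.81 × 12 = $537.72/yr
Municipal property tax — $3,824.70 × 2 = $7,649.40/yr
Total per year = $1,236.72 + $537.72 + $7,649.40 = $9,423.84
Monthly = $9,423.84 / 12 = $785.32

$785.32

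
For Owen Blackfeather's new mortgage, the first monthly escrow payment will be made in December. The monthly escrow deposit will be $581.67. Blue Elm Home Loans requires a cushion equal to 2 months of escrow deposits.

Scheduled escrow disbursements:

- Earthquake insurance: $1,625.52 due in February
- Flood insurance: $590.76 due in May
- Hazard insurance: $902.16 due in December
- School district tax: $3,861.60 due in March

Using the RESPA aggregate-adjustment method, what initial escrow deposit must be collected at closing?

Cushion = 2 × $581.67 = $1,163.34
Trial balance (start $0, +$581.67 each month, − disbursements):
  Dec: +$581.67 − $902.16 → -$320.49
  Jan: +$581.67 → $261.18
  Feb: +$581.67 − $1,625.52 → -$782.67
  Mar: +$581.67 − $3,861.60 → -$4,062.60
  Apr: +$581.67 → -$3,480.93
  May: +$581.67 − $590.76 → -$3,490.02
  Jun: +$581.67 → -$2,908.35
  Jul: +$581.67 → -$2,326.68
  Aug: +$581.67 → -$1,745.01
  Sep: +$581.67 → -$1,163.34
  Oct: +$581.67 → -$581.67
  Nov: +$581.67 → $0.00
Lowest trial balance = -$4,062.60 (Mar)
Initial deposit = cushion − low point = $1,163.34 − (-$4,062.60) = $5,225.94

$5,225.94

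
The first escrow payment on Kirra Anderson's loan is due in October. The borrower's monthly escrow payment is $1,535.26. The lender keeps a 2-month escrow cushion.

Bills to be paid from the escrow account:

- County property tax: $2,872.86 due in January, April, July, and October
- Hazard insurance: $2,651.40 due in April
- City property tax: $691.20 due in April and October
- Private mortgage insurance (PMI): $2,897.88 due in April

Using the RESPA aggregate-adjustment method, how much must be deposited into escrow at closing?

Cushion = 2 × $1,535.26 = $3,070.52
Trial balance (start $0, +$1,535.26 each month, − disbursements):
  Oct: +$1,535.26 − $3,564.06 → -$2,028.80
  Nov: +$1,535.26 → -$493.54
  Dec: +$1,535.26 → $1,041.72
  Jan: +$1,535.26 − $2,872.86 → -$295.88
  Feb: +$1,535.26 → $1,239.38
  Mar: +$1,535.26 → $2,774.64
  Apr: +$1,535.26 − $9,113.34 → -$4,803.44
  May: +$1,535.26 → -$3,268.18
  Jun: +$1,535.26 → -$1,732.92
  Jul: +$1,535.26 − $2,872.86 → -$3,070.52
  Aug: +$1,535.26 → -$1,535.26
  Sep: +$1,535.26 → $0.00
Lowest trial balance = -$4,803.44 (Apr)
Initial deposit = cushion − low point = $3,070.52 − (-$4,803.44) = $7,873.96

$7,873.96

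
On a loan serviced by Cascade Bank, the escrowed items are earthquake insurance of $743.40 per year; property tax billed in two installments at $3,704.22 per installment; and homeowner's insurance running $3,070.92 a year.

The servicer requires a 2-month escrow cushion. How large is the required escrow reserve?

$1,870.46

Earthquake insurance = $743.40/yr
Property tax = $3,704.22 × 2 = $7,408.44/yr
Homeowner's insurance = $3,070.92/yr
Combined annual = $11,222.76
Monthly escrow = $11,222.76 ÷ 12 = $935.23
Reserve = 2 × $935.23 = $1,870.46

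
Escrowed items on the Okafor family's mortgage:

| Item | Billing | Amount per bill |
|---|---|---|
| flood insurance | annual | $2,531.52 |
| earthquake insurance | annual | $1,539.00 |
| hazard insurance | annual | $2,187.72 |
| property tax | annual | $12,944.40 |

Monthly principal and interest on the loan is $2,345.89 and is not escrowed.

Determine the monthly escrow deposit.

Flood insurance: $2,531.52
Earthquake insurance: $1,539.00
Hazard insurance: $2,187.72
Property tax: $12,944.40
Combined annual = $19,202.64
Monthly escrow = $19,202.64 / 12 = $1,600.22

$1,600.22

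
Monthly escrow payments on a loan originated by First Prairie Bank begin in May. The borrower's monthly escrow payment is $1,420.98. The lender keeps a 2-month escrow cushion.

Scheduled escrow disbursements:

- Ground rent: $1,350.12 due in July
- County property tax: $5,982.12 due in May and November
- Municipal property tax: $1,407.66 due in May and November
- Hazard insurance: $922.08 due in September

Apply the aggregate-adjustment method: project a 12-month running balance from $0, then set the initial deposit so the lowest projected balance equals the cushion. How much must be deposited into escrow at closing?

$9,946.86

Cushion = 2 × $1,420.98 = $2,841.96
Trial balance (start $0, +$1,420.98 each month, − disbursements):
  May: +$1,420.98 − $7,389.78 → -$5,968.80
  Jun: +$1,420.98 → -$4,547.82
  Jul: +$1,420.98 − $1,350.12 → -$4,476.96
  Aug: +$1,420.98 → -$3,055.98
  Sep: +$1,420.98 − $922.08 → -$2,557.08
  Oct: +$1,420.98 → -$1,136.10
  Nov: +$1,420.98 − $7,389.78 → -$7,104.90
  Dec: +$1,420.98 → -$5,683.92
  Jan: +$1,420.98 → -$4,262.94
  Feb: +$1,420.98 → -$2,841.96
  Mar: +$1,420.98 → -$1,420.98
  Apr: +$1,420.98 → $0.00
Lowest trial balance = -$7,104.90 (Nov)
Initial deposit = cushion − low point = $2,841.96 − (-$7,104.90) = $9,946.86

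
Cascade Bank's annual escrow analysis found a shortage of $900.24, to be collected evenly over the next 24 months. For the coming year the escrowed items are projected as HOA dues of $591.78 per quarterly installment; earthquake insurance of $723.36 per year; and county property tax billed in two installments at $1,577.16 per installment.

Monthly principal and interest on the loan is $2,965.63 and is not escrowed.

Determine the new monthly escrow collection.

$557.91

HOA dues — $591.78 × 4 = $2,367.12
Earthquake insurance — $723.36
County property tax — $1,577.16 × 2 = $3,154.32
Annual escrow total = $2,367.12 + $723.36 + $3,154.32 = $6,244.80
Per month = $6,244.80 ÷ 12 = $520.40
Shortage per month = $900.24 / 24 = $37.51
New monthly escrow = $520.40 + $37.51 = $557.91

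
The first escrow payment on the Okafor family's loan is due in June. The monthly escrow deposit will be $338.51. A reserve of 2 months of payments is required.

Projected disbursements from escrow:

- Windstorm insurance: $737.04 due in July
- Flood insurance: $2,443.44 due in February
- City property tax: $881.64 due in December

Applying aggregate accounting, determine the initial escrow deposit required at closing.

$1,692.55

Cushion = 2 × $338.51 = $677.02
Trial balance (start $0, +$338.51 each month, − disbursements):
  Jun: +$338.51 → $338.51
  Jul: +$338.51 − $737.04 → -$60.02
  Aug: +$338.51 → $278.49
  Sep: +$338.51 → $617.00
  Oct: +$338.51 → $955.51
  Nov: +$338.51 → $1,294.02
  Dec: +$338.51 − $881.64 → $750.89
  Jan: +$338.51 → $1,089.40
  Feb: +$338.51 − $2,443.44 → -$1,015.53
  Mar: +$338.51 → -$677.02
  Apr: +$338.51 → -$338.51
  May: +$338.51 → $0.00
Lowest trial balance = -$1,015.53 (Feb)
Initial deposit = cushion − low point = $677.02 − (-$1,015.53) = $1,692.55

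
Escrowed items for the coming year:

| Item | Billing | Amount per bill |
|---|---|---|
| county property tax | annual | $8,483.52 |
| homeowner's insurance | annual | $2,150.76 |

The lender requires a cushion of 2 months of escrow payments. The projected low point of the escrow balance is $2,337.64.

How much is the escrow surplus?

County property tax: $8,483.52
Homeowner's insurance: $2,150.76
Annual escrow total = $8,483.52 + $2,150.76 = $10,634.28
Per month = $10,634.28 ÷ 12 = $886.19
Cushion = 2 × $886.19 = $1,772.38
Excess over cushion: $2,337.64 − $1,772.38 = $565.26

$565.26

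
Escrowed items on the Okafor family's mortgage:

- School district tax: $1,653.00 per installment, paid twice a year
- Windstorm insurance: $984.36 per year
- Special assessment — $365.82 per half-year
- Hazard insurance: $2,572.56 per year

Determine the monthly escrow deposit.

School district tax — $1,653.00 × 2 = $3,306.00 annually
Windstorm insurance — $984.36 annually
Special assessment — $365.82 × 2 = $731.64 annually
Hazard insurance — $2,572.56 annually
Yearly total = $3,306.00 + $984.36 + $731.64 + $2,572.56 = $7,594.56
Per month = $7,594.56 / 12 = $632.88

$632.88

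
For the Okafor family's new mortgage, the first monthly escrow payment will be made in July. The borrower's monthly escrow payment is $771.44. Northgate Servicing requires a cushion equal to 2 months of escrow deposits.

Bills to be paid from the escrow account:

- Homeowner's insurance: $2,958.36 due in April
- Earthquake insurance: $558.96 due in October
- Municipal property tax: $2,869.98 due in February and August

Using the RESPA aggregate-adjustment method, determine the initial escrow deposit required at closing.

$3,085.76

Cushion = 2 × $771.44 = $1,542.88
Trial balance (start $0, +$771.44 each month, − disbursements):
  Jul: +$771.44 → $771.44
  Aug: +$771.44 − $2,869.98 → -$1,327.10
  Sep: +$771.44 → -$555.66
  Oct: +$771.44 − $558.96 → -$343.18
  Nov: +$771.44 → $428.26
  Dec: +$771.44 → $1,199.70
  Jan: +$771.44 → $1,971.14
  Feb: +$771.44 − $2,869.98 → -$127.40
  Mar: +$771.44 → $644.04
  Apr: +$771.44 − $2,958.36 → -$1,542.88
  May: +$771.44 → -$771.44
  Jun: +$771.44 → $0.00
Lowest trial balance = -$1,542.88 (Apr)
Initial deposit = cushion − low point = $1,542.88 − (-$1,542.88) = $3,085.76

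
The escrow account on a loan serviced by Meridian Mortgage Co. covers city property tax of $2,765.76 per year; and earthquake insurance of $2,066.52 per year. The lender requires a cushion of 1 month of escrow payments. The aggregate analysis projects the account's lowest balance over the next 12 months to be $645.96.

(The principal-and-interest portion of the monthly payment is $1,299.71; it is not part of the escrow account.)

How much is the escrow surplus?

City property tax — $2,765.76 annually
Earthquake insurance — $2,066.52 annually
Yearly total = $2,765.76 + $2,066.52 = $4,832.28
Per month = $4,832.28 ÷ 12 = $402.69
Required cushion = 1 × $402.69 = $402.69
Excess over cushion: $645.96 − $402.69 = $243.27

$243.27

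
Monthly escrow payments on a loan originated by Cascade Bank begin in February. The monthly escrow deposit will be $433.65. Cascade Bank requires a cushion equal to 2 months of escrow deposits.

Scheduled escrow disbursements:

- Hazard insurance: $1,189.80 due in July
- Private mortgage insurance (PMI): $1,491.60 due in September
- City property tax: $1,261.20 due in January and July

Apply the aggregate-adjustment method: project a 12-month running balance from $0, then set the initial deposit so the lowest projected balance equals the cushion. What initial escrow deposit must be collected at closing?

Cushion = 2 × $433.65 = $867.30
Trial balance (start $0, +$433.65 each month, − disbursements):
  Feb: +$433.65 → $433.65
  Mar: +$433.65 → $867.30
  Apr: +$433.65 → $1,300.95
  May: +$433.65 → $1,734.60
  Jun: +$433.65 → $2,168.25
  Jul: +$433.65 − $2,451.00 → $150.90
  Aug: +$433.65 → $584.55
  Sep: +$433.65 − $1,491.60 → -$473.40
  Oct: +$433.65 → -$39.75
  Nov: +$433.65 → $393.90
  Dec: +$433.65 → $827.55
  Jan: +$433.65 − $1,261.20 → $0.00
Lowest trial balance = -$473.40 (Sep)
Initial deposit = cushion − low point = $867.30 − (-$473.40) = $1,340.70

$1,340.70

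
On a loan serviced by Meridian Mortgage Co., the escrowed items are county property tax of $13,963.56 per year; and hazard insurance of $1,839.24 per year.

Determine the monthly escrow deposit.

$1,316.90

County property tax = $13,963.56
Hazard insurance = $1,839.24
Yearly total = $13,963.56 + $1,839.24 = $15,802.80
Base monthly escrow = $15,802.80 ÷ 12 = $1,316.90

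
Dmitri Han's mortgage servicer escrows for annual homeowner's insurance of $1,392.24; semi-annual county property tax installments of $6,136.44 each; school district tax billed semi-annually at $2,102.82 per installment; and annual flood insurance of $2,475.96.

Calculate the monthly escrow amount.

Homeowner's insurance: $1,392.24 per year
County property tax: $6,136.44 × 2 = $12,272.88 per year
School district tax: $2,102.82 × 2 = $4,205.64 per year
Flood insurance: $2,475.96 per year
Total per year = $1,392.24 + $12,272.88 + $4,205.64 + $2,475.96 = $20,346.72
Monthly escrow = $20,346.72 ÷ 12 = $1,695.56

$1,695.56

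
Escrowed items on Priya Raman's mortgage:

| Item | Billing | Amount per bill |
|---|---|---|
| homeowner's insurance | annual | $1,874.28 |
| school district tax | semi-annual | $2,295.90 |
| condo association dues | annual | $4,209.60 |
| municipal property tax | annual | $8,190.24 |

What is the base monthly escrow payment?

Homeowner's insurance — $1,874.28 annually
School district tax — $2,295.90 × 2 = $4,591.80 annually
Condo association dues — $4,209.60 annually
Municipal property tax — $8,190.24 annually
Annual escrow total = $18,865.92
Monthly escrow = $18,865.92 ÷ 12 = $1,572.16

$1,572.16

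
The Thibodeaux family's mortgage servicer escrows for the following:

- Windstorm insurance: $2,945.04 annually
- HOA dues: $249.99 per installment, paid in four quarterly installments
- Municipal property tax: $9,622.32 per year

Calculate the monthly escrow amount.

$1,130.61

Windstorm insurance = $2,945.04 per year
HOA dues = $249.99 × 4 = $999.96 per year
Municipal property tax = $9,622.32 per year
Total per year = $13,567.32
Base monthly escrow = $13,567.32 / 12 = $1,130.61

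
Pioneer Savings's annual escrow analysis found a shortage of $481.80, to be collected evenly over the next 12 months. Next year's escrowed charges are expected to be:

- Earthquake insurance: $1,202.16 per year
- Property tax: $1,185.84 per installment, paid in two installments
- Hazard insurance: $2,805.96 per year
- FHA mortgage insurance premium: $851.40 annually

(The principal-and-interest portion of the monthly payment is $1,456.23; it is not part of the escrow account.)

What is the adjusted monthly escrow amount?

$642.75

Earthquake insurance — $1,202.16 per year
Property tax — $1,185.84 × 2 = $2,371.68 per year
Hazard insurance — $2,805.96 per year
FHA mortgage insurance premium — $851.40 per year
Total per year = $7,231.20
Monthly = $7,231.20 / 12 = $602.60
Monthly shortage recovery: $481.80 / 12 = $40.15
New monthly escrow = $602.60 + $40.15 = $642.75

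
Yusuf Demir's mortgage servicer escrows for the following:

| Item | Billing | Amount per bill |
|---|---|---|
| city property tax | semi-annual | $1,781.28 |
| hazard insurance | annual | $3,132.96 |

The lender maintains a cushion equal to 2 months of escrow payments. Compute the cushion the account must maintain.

$1,115.92

City property tax — $1,781.28 × 2 = $3,562.56 per year
Hazard insurance — $3,132.96 per year
Combined annual = $6,695.52
Monthly = $6,695.52 / 12 = $557.96
Cushion = 2 × $557.96 = $1,115.92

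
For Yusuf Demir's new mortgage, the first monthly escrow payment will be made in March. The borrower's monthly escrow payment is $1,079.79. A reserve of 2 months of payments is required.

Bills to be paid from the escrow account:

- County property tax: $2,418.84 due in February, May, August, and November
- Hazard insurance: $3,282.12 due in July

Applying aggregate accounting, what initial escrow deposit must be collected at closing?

Cushion = 2 × $1,079.79 = $2,159.58
Trial balance (start $0, +$1,079.79 each month, − disbursements):
  Mar: +$1,079.79 → $1,079.79
  Apr: +$1,079.79 → $2,159.58
  May: +$1,079.79 − $2,418.84 → $820.53
  Jun: +$1,079.79 → $1,900.32
  Jul: +$1,079.79 − $3,282.12 → -$302.01
  Aug: +$1,079.79 − $2,418.84 → -$1,641.06
  Sep: +$1,079.79 → -$561.27
  Oct: +$1,079.79 → $518.52
  Nov: +$1,079.79 − $2,418.84 → -$820.53
  Dec: +$1,079.79 → $259.26
  Jan: +$1,079.79 → $1,339.05
  Feb: +$1,079.79 − $2,418.84 → $0.00
Lowest trial balance = -$1,641.06 (Aug)
Initial deposit = cushion − low point = $2,159.58 − (-$1,641.06) = $3,800.64

$3,800.64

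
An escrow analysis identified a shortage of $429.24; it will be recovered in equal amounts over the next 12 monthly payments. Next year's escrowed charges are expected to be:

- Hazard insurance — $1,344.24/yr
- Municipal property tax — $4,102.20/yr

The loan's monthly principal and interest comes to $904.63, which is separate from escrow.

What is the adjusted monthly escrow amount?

Hazard insurance = $1,344.24/yr
Municipal property tax = $4,102.20/yr
Annual escrow total = $1,344.24 + $4,102.20 = $5,446.44
Monthly escrow = $5,446.44 / 12 = $453.87
Shortage per month = $429.24 ÷ 12 = $35.77
Adjusted monthly = $453.87 + $35.77 = $489.64

$489.64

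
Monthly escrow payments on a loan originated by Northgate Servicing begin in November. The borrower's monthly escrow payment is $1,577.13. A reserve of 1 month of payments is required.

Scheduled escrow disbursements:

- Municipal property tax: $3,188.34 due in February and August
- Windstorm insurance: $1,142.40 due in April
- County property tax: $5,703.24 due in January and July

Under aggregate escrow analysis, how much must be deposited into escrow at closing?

Cushion = 1 × $1,577.13 = $1,577.13
Trial balance (start $0, +$1,577.13 each month, − disbursements):
  Nov: +$1,577.13 → $1,577.13
  Dec: +$1,577.13 → $3,154.26
  Jan: +$1,577.13 − $5,703.24 → -$971.85
  Feb: +$1,577.13 − $3,188.34 → -$2,583.06
  Mar: +$1,577.13 → -$1,005.93
  Apr: +$1,577.13 − $1,142.40 → -$571.20
  May: +$1,577.13 → $1,005.93
  Jun: +$1,577.13 → $2,583.06
  Jul: +$1,577.13 − $5,703.24 → -$1,543.05
  Aug: +$1,577.13 − $3,188.34 → -$3,154.26
  Sep: +$1,577.13 → -$1,577.13
  Oct: +$1,577.13 → $0.00
Lowest trial balance = -$3,154.26 (Aug)
Initial deposit = cushion − low point = $1,577.13 − (-$3,154.26) = $4,731.39

$4,731.39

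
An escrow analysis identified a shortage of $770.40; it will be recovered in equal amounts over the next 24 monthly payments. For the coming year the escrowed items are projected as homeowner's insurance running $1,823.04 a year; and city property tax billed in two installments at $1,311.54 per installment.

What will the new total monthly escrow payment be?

$402.61

Homeowner's insurance — $1,823.04 annually
City property tax — $1,311.54 × 2 = $2,623.08 annually
Total per year = $1,823.04 + $2,623.08 = $4,446.12
Monthly escrow = $4,446.12 / 12 = $370.51
Shortage spread = $770.40 / 24 = $32.10/mo
New monthly escrow = $370.51 + $32.10 = $402.61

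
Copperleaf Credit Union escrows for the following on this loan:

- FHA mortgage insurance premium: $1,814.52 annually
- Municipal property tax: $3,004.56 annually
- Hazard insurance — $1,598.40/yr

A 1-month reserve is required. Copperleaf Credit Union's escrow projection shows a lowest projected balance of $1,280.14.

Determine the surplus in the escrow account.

$745.35

FHA mortgage insurance premium — $1,814.52 annually
Municipal property tax — $3,004.56 annually
Hazard insurance — $1,598.40 annually
Yearly total = $1,814.52 + $3,004.56 + $1,598.40 = $6,417.48
Per month = $6,417.48 ÷ 12 = $534.79
Required cushion = 1 × $534.79 = $534.79
Excess over cushion: $1,280.14 − $534.79 = $745.35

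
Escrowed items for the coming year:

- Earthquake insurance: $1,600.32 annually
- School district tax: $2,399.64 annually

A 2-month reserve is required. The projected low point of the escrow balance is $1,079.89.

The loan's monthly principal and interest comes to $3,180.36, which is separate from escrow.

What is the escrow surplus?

Earthquake insurance — $1,600.32 per year
School district tax — $2,399.64 per year
Annual escrow total = $1,600.32 + $2,399.64 = $3,999.96
Base monthly escrow = $3,999.96 ÷ 12 = $333.33
Required reserve = 2 × $333.33 = $666.66
Surplus = $1,079.89 − $666.66 = $413.23

$413.23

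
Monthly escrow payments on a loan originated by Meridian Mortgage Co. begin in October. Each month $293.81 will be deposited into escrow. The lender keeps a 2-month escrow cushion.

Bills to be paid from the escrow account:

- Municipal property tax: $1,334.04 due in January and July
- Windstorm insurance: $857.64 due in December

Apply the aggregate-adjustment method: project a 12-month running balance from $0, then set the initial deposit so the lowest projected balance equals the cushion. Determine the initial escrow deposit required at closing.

Cushion = 2 × $293.81 = $587.62
Trial balance (start $0, +$293.81 each month, − disbursements):
  Oct: +$293.81 → $293.81
  Nov: +$293.81 → $587.62
  Dec: +$293.81 − $857.64 → $23.79
  Jan: +$293.81 − $1,334.04 → -$1,016.44
  Feb: +$293.81 → -$722.63
  Mar: +$293.81 → -$428.82
  Apr: +$293.81 → -$135.01
  May: +$293.81 → $158.80
  Jun: +$293.81 → $452.61
  Jul: +$293.81 − $1,334.04 → -$587.62
  Aug: +$293.81 → -$293.81
  Sep: +$293.81 → $0.00
Lowest trial balance = -$1,016.44 (Jan)
Initial deposit = cushion − low point = $587.62 − (-$1,016.44) = $1,604.06

$1,604.06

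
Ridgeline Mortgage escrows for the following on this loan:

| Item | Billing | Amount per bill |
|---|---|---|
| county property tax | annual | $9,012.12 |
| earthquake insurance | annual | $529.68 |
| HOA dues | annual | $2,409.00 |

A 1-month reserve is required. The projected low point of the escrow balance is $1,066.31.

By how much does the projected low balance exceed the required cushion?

County property tax = $9,012.12 annually
Earthquake insurance = $529.68 annually
HOA dues = $2,409.00 annually
Combined annual = $11,950.80
Monthly = $11,950.80 / 12 = $995.90
Required cushion = 1 × $995.90 = $995.90
Excess over cushion: $1,066.31 − $995.90 = $70.41

$70.41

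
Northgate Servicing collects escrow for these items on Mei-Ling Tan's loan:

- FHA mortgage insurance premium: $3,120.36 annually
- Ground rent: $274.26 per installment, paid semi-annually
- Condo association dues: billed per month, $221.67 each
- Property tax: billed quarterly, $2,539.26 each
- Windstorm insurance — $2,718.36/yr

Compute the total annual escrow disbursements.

$19,204.32

FHA mortgage insurance premium: $3,120.36
Ground rent: $274.26 × 2 = $548.52
Condo association dues: $221.67 × 12 = $2,660.04
Property tax: $2,539.26 × 4 = $10,157.04
Windstorm insurance: $2,718.36
Yearly total = $19,204.32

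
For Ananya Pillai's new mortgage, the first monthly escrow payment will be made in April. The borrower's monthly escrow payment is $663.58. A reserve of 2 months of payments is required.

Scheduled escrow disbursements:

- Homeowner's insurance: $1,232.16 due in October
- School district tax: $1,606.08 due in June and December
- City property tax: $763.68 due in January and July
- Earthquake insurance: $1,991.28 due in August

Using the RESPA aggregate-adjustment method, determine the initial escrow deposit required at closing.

Cushion = 2 × $663.58 = $1,327.16
Trial balance (start $0, +$663.58 each month, − disbursements):
  Apr: +$663.58 → $663.58
  May: +$663.58 → $1,327.16
  Jun: +$663.58 − $1,606.08 → $384.66
  Jul: +$663.58 − $763.68 → $284.56
  Aug: +$663.58 − $1,991.28 → -$1,043.14
  Sep: +$663.58 → -$379.56
  Oct: +$663.58 − $1,232.16 → -$948.14
  Nov: +$663.58 → -$284.56
  Dec: +$663.58 − $1,606.08 → -$1,227.06
  Jan: +$663.58 − $763.68 → -$1,327.16
  Feb: +$663.58 → -$663.58
  Mar: +$663.58 → $0.00
Lowest trial balance = -$1,327.16 (Jan)
Initial deposit = cushion − low point = $1,327.16 − (-$1,327.16) = $2,654.32

$2,654.32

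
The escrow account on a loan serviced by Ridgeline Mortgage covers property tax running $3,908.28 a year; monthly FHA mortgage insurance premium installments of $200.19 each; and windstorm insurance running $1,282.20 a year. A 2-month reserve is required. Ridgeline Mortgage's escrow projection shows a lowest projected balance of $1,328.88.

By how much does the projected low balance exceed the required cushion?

Property tax = $3,908.28 annually
FHA mortgage insurance premium = $200.19 × 12 = $2,402.28 annually
Windstorm insurance = $1,282.20 annually
Total annual escrow = $7,592.76
Monthly escrow = $7,592.76 ÷ 12 = $632.73
Required reserve = 2 × $632.73 = $1,265.46
Excess over cushion: $1,328.88 − $1,265.46 = $63.42

$63.42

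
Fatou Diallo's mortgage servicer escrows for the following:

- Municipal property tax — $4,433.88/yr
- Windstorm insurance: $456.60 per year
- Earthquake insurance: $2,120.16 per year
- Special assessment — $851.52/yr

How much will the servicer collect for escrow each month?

Municipal property tax = $4,433.88 per year
Windstorm insurance = $456.60 per year
Earthquake insurance = $2,120.16 per year
Special assessment = $851.52 per year
Yearly total = $7,862.16
Monthly escrow = $7,862.16 / 12 = $655.18

$655.18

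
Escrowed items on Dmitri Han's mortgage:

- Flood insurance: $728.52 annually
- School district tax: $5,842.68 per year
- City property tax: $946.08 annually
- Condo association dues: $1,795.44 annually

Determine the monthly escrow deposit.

Flood insurance: $728.52 annually
School district tax: $5,842.68 annually
City property tax: $946.08 annually
Condo association dues: $1,795.44 annually
Combined annual = $728.52 + $5,842.68 + $946.08 + $1,795.44 = $9,312.72
Monthly escrow = $9,312.72 ÷ 12 = $776.06

$776.06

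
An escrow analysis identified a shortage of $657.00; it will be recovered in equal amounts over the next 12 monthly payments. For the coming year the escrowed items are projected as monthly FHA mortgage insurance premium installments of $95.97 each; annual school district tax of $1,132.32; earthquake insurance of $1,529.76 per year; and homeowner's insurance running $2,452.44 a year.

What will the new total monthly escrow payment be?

$576.93

FHA mortgage insurance premium = $95.97 × 12 = $1,151.64/yr
School district tax = $1,132.32/yr
Earthquake insurance = $1,529.76/yr
Homeowner's insurance = $2,452.44/yr
Combined annual = $6,266.16
Monthly escrow = $6,266.16 / 12 = $522.18
Shortage spread = $657.00 ÷ 12 = $54.75/mo
Adjusted monthly = $522.18 + $54.75 = $576.93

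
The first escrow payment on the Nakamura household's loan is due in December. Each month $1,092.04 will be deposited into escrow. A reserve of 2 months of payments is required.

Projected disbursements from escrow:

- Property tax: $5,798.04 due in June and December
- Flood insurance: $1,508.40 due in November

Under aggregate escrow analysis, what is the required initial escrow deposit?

Cushion = 2 × $1,092.04 = $2,184.08
Trial balance (start $0, +$1,092.04 each month, − disbursements):
  Dec: +$1,092.04 − $5,798.04 → -$4,706.00
  Jan: +$1,092.04 → -$3,613.96
  Feb: +$1,092.04 → -$2,521.92
  Mar: +$1,092.04 → -$1,429.88
  Apr: +$1,092.04 → -$337.84
  May: +$1,092.04 → $754.20
  Jun: +$1,092.04 − $5,798.04 → -$3,951.80
  Jul: +$1,092.04 → -$2,859.76
  Aug: +$1,092.04 → -$1,767.72
  Sep: +$1,092.04 → -$675.68
  Oct: +$1,092.04 → $416.36
  Nov: +$1,092.04 − $1,508.40 → $0.00
Lowest trial balance = -$4,706.00 (Dec)
Initial deposit = cushion − low point = $2,184.08 − (-$4,706.00) = $6,890.08

$6,890.08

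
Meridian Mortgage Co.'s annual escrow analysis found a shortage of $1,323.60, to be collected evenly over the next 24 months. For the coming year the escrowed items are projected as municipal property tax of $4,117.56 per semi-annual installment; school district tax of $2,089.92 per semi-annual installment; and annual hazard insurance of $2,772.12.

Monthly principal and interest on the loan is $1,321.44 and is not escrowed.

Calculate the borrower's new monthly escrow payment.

$1,320.74

Municipal property tax: $4,117.56 × 2 = $8,235.12 annually
School district tax: $2,089.92 × 2 = $4,179.84 annually
Hazard insurance: $2,772.12 annually
Annual escrow total = $8,235.12 + $4,179.84 + $2,772.12 = $15,187.08
Base monthly escrow = $15,187.08 ÷ 12 = $1,265.59
Monthly shortage recovery: $1,323.60 / 24 = $55.15
Adjusted monthly = $1,265.59 + $55.15 = $1,320.74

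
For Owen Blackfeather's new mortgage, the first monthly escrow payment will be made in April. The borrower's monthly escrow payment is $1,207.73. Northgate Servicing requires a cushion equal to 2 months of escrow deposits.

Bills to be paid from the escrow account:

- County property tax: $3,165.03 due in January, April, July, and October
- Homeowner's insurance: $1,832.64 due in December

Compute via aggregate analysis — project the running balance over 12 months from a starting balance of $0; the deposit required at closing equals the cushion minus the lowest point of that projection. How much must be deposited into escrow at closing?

Cushion = 2 × $1,207.73 = $2,415.46
Trial balance (start $0, +$1,207.73 each month, − disbursements):
  Apr: +$1,207.73 − $3,165.03 → -$1,957.30
  May: +$1,207.73 → -$749.57
  Jun: +$1,207.73 → $458.16
  Jul: +$1,207.73 − $3,165.03 → -$1,499.14
  Aug: +$1,207.73 → -$291.41
  Sep: +$1,207.73 → $916.32
  Oct: +$1,207.73 − $3,165.03 → -$1,040.98
  Nov: +$1,207.73 → $166.75
  Dec: +$1,207.73 − $1,832.64 → -$458.16
  Jan: +$1,207.73 − $3,165.03 → -$2,415.46
  Feb: +$1,207.73 → -$1,207.73
  Mar: +$1,207.73 → $0.00
Lowest trial balance = -$2,415.46 (Jan)
Initial deposit = cushion − low point = $2,415.46 − (-$2,415.46) = $4,830.92

$4,830.92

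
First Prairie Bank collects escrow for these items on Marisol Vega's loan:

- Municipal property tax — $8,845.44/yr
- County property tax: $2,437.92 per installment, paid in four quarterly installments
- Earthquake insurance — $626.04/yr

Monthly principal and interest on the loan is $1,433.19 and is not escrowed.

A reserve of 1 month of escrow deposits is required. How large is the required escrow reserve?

Municipal property tax — $8,845.44/yr
County property tax — $2,437.92 × 4 = $9,751.68/yr
Earthquake insurance — $626.04/yr
Combined annual = $8,845.44 + $9,751.68 + $626.04 = $19,223.16
Monthly escrow = $19,223.16 / 12 = $1,601.93
Reserve = 1 × $1,601.93 = $1,601.93

$1,601.93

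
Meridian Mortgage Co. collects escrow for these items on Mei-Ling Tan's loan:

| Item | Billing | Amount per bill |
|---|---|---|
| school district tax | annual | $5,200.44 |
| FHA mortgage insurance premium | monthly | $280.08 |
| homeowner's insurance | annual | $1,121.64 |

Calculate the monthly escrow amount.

School district tax = $5,200.44 annually
FHA mortgage insurance premium = $280.08 × 12 = $3,360.96 annually
Homeowner's insurance = $1,121.64 annually
Annual escrow total = $5,200.44 + $3,360.96 + $1,121.64 = $9,683.04
Per month = $9,683.04 ÷ 12 = $806.92

$806.92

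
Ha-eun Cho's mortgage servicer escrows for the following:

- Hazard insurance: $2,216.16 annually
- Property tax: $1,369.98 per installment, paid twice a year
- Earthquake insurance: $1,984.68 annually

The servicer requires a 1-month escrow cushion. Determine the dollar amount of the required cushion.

Hazard insurance: $2,216.16/yr
Property tax: $1,369.98 × 2 = $2,739.96/yr
Earthquake insurance: $1,984.68/yr
Yearly total = $2,216.16 + $2,739.96 + $1,984.68 = $6,940.80
Per month = $6,940.80 ÷ 12 = $578.40
Cushion = 1 × $578.40 = $578.40

$578.40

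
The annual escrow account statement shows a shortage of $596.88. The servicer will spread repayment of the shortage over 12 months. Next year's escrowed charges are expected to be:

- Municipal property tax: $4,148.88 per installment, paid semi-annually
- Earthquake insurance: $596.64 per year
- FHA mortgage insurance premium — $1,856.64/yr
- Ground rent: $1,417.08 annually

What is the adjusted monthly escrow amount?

$1,063.75

Municipal property tax = $4,148.88 × 2 = $8,297.76 per year
Earthquake insurance = $596.64 per year
FHA mortgage insurance premium = $1,856.64 per year
Ground rent = $1,417.08 per year
Total per year = $12,168.12
Monthly escrow = $12,168.12 / 12 = $1,014.01
Shortage per month = $596.88 ÷ 12 = $49.74
Adjusted monthly = $1,014.01 + $49.74 = $1,063.75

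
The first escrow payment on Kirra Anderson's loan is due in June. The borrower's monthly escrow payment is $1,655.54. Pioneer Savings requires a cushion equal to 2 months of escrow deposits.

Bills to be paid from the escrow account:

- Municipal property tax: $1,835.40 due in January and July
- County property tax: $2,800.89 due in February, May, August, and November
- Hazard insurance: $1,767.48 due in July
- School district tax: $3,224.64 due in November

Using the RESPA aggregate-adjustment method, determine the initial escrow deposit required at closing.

$5,807.14

Cushion = 2 × $1,655.54 = $3,311.08
Trial balance (start $0, +$1,655.54 each month, − disbursements):
  Jun: +$1,655.54 → $1,655.54
  Jul: +$1,655.54 − $3,602.88 → -$291.80
  Aug: +$1,655.54 − $2,800.89 → -$1,437.15
  Sep: +$1,655.54 → $218.39
  Oct: +$1,655.54 → $1,873.93
  Nov: +$1,655.54 − $6,025.53 → -$2,496.06
  Dec: +$1,655.54 → -$840.52
  Jan: +$1,655.54 − $1,835.40 → -$1,020.38
  Feb: +$1,655.54 − $2,800.89 → -$2,165.73
  Mar: +$1,655.54 → -$510.19
  Apr: +$1,655.54 → $1,145.35
  May: +$1,655.54 − $2,800.89 → $0.00
Lowest trial balance = -$2,496.06 (Nov)
Initial deposit = cushion − low point = $3,311.08 − (-$2,496.06) = $5,807.14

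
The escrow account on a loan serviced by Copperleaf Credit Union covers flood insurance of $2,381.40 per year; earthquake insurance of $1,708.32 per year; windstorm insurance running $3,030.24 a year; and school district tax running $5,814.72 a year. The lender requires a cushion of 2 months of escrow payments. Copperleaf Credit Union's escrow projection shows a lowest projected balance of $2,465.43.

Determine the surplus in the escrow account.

$309.65

Flood insurance: $2,381.40 annually
Earthquake insurance: $1,708.32 annually
Windstorm insurance: $3,030.24 annually
School district tax: $5,814.72 annually
Total per year = $2,381.40 + $1,708.32 + $3,030.24 + $5,814.72 = $12,934.68
Base monthly escrow = $12,934.68 / 12 = $1,077.89
Required reserve = 2 × $1,077.89 = $2,155.78
Surplus = $2,465.43 − $2,155.78 = $309.65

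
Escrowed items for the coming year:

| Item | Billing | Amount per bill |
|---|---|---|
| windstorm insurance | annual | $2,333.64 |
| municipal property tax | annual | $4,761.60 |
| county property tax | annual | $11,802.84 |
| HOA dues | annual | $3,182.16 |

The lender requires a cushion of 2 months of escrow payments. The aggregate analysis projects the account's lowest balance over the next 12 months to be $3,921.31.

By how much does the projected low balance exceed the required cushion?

Windstorm insurance — $2,333.64 per year
Municipal property tax — $4,761.60 per year
County property tax — $11,802.84 per year
HOA dues — $3,182.16 per year
Annual escrow total = $2,333.64 + $4,761.60 + $11,802.84 + $3,182.16 = $22,080.24
Monthly = $22,080.24 ÷ 12 = $1,840.02
Required reserve = 2 × $1,840.02 = $3,680.04
Surplus = $3,921.31 − $3,680.04 = $241.27

$241.27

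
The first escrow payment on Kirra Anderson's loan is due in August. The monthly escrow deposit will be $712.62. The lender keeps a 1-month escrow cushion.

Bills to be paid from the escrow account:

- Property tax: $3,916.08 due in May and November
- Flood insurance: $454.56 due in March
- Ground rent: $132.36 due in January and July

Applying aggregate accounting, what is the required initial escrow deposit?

$2,005.50

Cushion = 1 × $712.62 = $712.62
Trial balance (start $0, +$712.62 each month, − disbursements):
  Aug: +$712.62 → $712.62
  Sep: +$712.62 → $1,425.24
  Oct: +$712.62 → $2,137.86
  Nov: +$712.62 − $3,916.08 → -$1,065.60
  Dec: +$712.62 → -$352.98
  Jan: +$712.62 − $132.36 → $227.28
  Feb: +$712.62 → $939.90
  Mar: +$712.62 − $454.56 → $1,197.96
  Apr: +$712.62 → $1,910.58
  May: +$712.62 − $3,916.08 → -$1,292.88
  Jun: +$712.62 → -$580.26
  Jul: +$712.62 − $132.36 → $0.00
Lowest trial balance = -$1,292.88 (May)
Initial deposit = cushion − low point = $712.62 − (-$1,292.88) = $2,005.50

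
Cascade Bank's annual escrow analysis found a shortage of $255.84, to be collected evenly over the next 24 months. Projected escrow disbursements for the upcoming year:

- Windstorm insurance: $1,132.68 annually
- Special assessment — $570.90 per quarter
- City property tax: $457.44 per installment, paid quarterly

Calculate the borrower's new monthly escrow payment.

$447.83

Windstorm insurance = $1,132.68 annually
Special assessment = $570.90 × 4 = $2,283.60 annually
City property tax = $457.44 × 4 = $1,829.76 annually
Combined annual = $1,132.68 + $2,283.60 + $1,829.76 = $5,246.04
Base monthly escrow = $5,246.04 ÷ 12 = $437.17
Shortage spread = $255.84 / 24 = $10.66/mo
New monthly escrow = $437.17 + $10.66 = $447.83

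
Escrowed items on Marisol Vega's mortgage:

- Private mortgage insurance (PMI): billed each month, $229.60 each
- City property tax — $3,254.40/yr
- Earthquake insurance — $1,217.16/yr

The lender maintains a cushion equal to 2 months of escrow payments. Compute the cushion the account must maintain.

Private mortgage insurance (PMI): $229.60 × 12 = $2,755.20
City property tax: $3,254.40
Earthquake insurance: $1,217.16
Combined annual = $2,755.20 + $3,254.40 + $1,217.16 = $7,226.76
Per month = $7,226.76 ÷ 12 = $602.23
Cushion = 2 × $602.23 = $1,204.46

$1,204.46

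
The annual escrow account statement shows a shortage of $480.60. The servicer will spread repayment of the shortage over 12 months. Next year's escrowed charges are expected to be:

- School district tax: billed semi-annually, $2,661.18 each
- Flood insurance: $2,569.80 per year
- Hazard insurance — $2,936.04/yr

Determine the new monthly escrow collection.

$942.40

School district tax — $2,661.18 × 2 = $5,322.36
Flood insurance — $2,569.80
Hazard insurance — $2,936.04
Total annual escrow = $10,828.20
Monthly escrow = $10,828.20 / 12 = $902.35
Shortage spread = $480.60 / 12 = $40.05/mo
Adjusted monthly = $902.35 + $40.05 = $942.40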